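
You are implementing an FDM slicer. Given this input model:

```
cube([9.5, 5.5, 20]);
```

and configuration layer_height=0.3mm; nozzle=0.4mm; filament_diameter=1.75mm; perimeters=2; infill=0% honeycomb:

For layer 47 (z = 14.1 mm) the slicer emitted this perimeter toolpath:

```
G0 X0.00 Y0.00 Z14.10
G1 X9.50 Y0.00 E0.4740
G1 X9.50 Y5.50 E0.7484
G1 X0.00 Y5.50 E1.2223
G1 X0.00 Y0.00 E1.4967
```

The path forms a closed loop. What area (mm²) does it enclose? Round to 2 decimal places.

52.25 mm²

Apply the shoelace formula to the sequence of (X, Y) vertices; enclosed area = 52.25 mm².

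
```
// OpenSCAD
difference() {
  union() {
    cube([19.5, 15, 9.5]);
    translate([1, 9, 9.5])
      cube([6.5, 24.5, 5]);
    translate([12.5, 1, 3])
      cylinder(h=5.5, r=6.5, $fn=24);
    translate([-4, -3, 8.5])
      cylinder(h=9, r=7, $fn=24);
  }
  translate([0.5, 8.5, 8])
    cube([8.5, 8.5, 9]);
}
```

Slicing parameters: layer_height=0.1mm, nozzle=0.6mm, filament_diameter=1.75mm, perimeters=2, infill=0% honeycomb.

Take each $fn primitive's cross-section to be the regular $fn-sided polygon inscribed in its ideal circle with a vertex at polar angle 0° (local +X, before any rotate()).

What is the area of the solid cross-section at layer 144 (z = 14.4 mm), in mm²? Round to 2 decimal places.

At z = 14.4 mm: the cube is not intersected at this z (z outside [0, 9.5]); the cube at (1, 9) is present — its section is the full 6.5×24.5 rectangle (area 159.25 mm²); the cylinder at (12.5, 1) is absent (z outside [3, 8.5]); the r=7 cylinder at (-4, -3) contributes a regular 24-gon of circumradius 7 (area = (24/2)·7.000²·sin(360°/24) = 152.19 mm²); Taking the union: the 2 present regions are separate (no shared area or edge), so areas and boundary lengths simply add and each stays a separate island — area = 311.44 mm²; the cube at (0.5, 8.5) is present — its section is the full 8.5×8.5 rectangle (area 72.25 mm²); Subtracting the remaining from the first: starting from the result so far (311.44 mm²), the 8.5×8.5 cube at (0.5, 8.5) partially overlaps it — only the 52.00 mm² overlap (of its 72.25 mm²) is removed, clipping the outline — area = 259.44 mm². Overall, the cross-section has 2 separate islands. Net area = 259.44 mm².

259.44 mm²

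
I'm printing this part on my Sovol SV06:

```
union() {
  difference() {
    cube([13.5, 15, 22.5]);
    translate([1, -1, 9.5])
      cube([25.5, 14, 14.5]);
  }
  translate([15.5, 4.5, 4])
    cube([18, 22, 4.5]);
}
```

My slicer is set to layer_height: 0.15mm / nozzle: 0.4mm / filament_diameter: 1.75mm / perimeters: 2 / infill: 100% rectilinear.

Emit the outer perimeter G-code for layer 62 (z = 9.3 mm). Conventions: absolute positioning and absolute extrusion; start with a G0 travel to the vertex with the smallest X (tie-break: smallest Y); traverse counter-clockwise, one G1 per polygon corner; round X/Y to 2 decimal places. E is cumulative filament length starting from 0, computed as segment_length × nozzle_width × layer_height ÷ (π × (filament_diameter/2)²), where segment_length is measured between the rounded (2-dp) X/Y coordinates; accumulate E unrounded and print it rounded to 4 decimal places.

G0 X0.00 Y0.00 Z9.30
G1 X13.50 Y0.00 E0.3368
G1 X13.50 Y15.00 E0.7109
G1 X0.00 Y15.00 E1.0477
G1 X0.00 Y0.00 E1.4219

At z = 9.3 mm: the cube (footprint 13.5×15) is included at this height; the cube at (1, -1) is not intersected at this z (z outside [9.5, 24]); Subtracting the remaining from the first: none of the subtracted shapes is present at this height, so the 13.5×15 cube is unchanged — 1 connected region; the cube at (15.5, 4.5) is not intersected at this z (z outside [4, 8.5]); Taking the union: only the result so far is present, so the union is just that shape — 1 connected region. The outline is a single polygon with 4 vertices. Extrusion per mm of travel: 0.4 × 0.15 / (π × 0.875²) = 0.024945. Accumulating E over each segment gives final E = 1.4219.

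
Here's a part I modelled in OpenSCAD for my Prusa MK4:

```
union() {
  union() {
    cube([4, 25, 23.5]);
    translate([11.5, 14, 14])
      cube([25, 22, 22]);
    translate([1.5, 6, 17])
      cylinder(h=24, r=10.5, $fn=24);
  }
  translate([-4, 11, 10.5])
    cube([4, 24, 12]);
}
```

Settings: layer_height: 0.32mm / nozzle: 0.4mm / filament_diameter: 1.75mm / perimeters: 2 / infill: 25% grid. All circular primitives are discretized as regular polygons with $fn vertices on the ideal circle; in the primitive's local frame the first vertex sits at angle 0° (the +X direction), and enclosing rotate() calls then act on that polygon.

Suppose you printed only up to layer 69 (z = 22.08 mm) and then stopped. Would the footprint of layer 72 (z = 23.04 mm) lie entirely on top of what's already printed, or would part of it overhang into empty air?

Compare the two slices. At z = 22.08: the 4×25 cube contributes its full rectangle (area 100.00 mm²); the 25×22 cube at (11.5, 14) contributes its full rectangle (area 550.00 mm²); the cylinder at (1.5, 6): section is a regular 24-gon, circumradius r=10.5 (area = (24/2)·10.500²·sin(360°/24) = 342.42 mm²); Taking the union: the regions partially overlap — summed areas 992.42 mm² minus the doubly-counted overlap 65.44 mm² gives 926.98 mm² — area = 926.98 mm²; the cube at (-4, 11) is present — its section is the full 4×24 rectangle (area 96.00 mm²); Merging all regions: the regions partially overlap — summed areas 1022.98 mm² minus the doubly-counted overlap 19.05 mm² gives 1003.93 mm² — area = 1003.93 mm². At z = 23.04: the 4×25 cube contributes its full rectangle (area 100.00 mm²); the cube at (11.5, 14) is present — its section is the full 25×22 rectangle (area 550.00 mm²); the r=10.5 cylinder at (1.5, 6) contributes a regular 24-gon of circumradius 10.5 (area = (24/2)·10.500²·sin(360°/24) = 342.42 mm²); Combining (union): the regions partially overlap — summed areas 992.42 mm² minus the doubly-counted overlap 65.44 mm² gives 926.98 mm² — area = 926.98 mm²; the cube at (-4, 11) is absent (z outside [10.5, 22.5]); Merging all regions: only that combined region is present, so the union is just that shape — area = 926.98 mm². Checking containment: the cross-section at z = 23.04 is a subset of the cross-section at z = 22.08.

entirely on top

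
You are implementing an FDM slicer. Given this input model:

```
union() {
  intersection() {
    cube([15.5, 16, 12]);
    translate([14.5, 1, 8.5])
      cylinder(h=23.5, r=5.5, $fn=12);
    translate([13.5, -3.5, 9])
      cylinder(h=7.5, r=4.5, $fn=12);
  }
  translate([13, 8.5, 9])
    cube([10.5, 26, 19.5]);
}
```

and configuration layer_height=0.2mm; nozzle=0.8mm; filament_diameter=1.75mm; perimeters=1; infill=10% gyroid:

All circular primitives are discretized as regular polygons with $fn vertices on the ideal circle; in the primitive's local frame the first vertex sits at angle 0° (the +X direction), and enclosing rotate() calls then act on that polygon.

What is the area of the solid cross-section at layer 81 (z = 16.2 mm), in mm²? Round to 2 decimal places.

At z = 16.2 mm: the cube does not reach this height (z outside [0, 12]); the cylinder at (14.5, 1): section is a regular 12-gon, circumradius r=5.5 (area = (12/2)·5.500²·sin(360°/12) = 90.75 mm²); the r=4.5 cylinder at (13.5, -3.5) gives a regular 12-gon of circumradius 4.5 (constant along its height) (area = (12/2)·4.500²·sin(360°/12) = 60.75 mm²); Taking the intersection: at least one operand is absent at this height, so nothing remains; the 10.5×26 cube at (13, 8.5) contributes its full rectangle (area 273.00 mm²); Combining (union): only the 10.5×26 cube at (13, 8.5) is present, so the union is just that shape — area = 273.00 mm². Overall, the cross-section is a single solid region. Net area = 273.00 mm².

273.00 mm²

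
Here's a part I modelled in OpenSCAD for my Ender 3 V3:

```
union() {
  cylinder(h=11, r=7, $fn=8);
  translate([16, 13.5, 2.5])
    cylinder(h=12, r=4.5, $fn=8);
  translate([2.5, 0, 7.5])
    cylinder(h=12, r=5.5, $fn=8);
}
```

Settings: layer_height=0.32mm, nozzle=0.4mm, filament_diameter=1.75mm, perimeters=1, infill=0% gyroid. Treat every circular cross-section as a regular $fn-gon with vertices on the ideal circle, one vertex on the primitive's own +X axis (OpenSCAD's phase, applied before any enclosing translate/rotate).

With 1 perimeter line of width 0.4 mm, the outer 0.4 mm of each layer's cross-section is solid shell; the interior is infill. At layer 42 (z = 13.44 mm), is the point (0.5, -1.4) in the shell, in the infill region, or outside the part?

At z = 13.44 mm: the cylinder is absent (z outside [0, 11]); the r=4.5 cylinder at (16, 13.5) contributes a regular 8-gon of circumradius 4.5; the r=5.5 cylinder at (2.5, 0) contributes a regular 8-gon of circumradius 5.5; Merging all regions: the 2 present regions are separate (no shared area or edge), so areas and boundary lengths simply add and each stays a separate island — 2 connected regions. Overall, the cross-section has 2 separate islands. The nearest boundary edge runs (-1.39, -3.89)→(-3.00, 0.00); distance from the point to it = 2.70 mm. (Shell/infill is judged within the island containing the point — the largest one.) The point is inside the cross-section and 2.70 mm from the nearest boundary — more than the 0.4 mm shell width (1 × 0.4), so it's in the infill interior.

infill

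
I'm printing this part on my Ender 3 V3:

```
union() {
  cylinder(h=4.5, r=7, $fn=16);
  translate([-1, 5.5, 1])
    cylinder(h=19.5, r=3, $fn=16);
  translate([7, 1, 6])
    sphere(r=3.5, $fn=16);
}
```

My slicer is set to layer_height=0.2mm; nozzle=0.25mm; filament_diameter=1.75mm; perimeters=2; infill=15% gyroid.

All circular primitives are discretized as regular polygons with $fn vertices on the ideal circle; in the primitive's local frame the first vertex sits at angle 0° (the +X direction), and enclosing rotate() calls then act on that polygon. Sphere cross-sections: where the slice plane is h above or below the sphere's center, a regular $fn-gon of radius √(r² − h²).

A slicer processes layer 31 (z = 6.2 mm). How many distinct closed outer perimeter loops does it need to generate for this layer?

2

At z = 6.2 mm: the cylinder is absent (z outside [0, 4.5]); the cylinder at (-1, 5.5): section is a regular 16-gon, circumradius r=3; the r=3.5 sphere at (7, 1) contributes a regular 16-gon of circumradius √(3.5²−0.2²) = 3.494; Combining (union): the 2 present regions are separate (no shared area or edge), so areas and boundary lengths simply add and each stays a separate island — 2 connected regions. The result has 2 disconnected regions.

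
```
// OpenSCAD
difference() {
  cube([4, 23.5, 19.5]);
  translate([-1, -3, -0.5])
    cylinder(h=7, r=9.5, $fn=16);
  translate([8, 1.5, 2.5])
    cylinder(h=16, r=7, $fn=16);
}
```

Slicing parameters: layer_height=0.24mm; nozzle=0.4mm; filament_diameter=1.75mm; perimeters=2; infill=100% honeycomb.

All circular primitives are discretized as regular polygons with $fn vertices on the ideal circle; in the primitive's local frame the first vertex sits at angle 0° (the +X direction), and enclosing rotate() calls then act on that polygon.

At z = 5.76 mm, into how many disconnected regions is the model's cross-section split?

1

At z = 5.76 mm: the cube is present — its section is the full 4×23.5 rectangle; the r=9.5 cylinder at (-1, -3) gives a regular 16-gon of circumradius 9.5 (constant along its height); the r=7 cylinder at (8, 1.5) gives a regular 16-gon of circumradius 7 (constant along its height); After the difference (first − rest): starting from the 4×23.5 cube, the r=9.5 cylinder at (-1, -3) partially overlaps it — only the 23.18 mm² overlap (of its 276.30 mm²) is removed, clipping the outline; the r=7 cylinder at (8, 1.5) partially overlaps it — only the 1.71 mm² overlap (of its 150.01 mm²) is removed, clipping the outline — 1 connected region. The result has 1 disconnected region.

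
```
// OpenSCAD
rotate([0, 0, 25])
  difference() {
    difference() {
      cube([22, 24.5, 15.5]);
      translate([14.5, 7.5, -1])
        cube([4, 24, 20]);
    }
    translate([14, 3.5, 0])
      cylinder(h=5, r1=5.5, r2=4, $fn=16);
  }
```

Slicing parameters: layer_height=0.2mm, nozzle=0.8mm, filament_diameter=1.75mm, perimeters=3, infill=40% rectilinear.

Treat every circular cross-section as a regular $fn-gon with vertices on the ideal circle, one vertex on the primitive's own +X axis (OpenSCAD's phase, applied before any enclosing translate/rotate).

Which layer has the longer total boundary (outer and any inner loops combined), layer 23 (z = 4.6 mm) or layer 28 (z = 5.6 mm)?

layer 23 (z = 4.6 mm)

Layer 23 (z = 4.6): the 22×24.5 cube contributes its full rectangle (perimeter 93.00 mm); the cube at (14.5, 7.5) (footprint 4×24) is included at this height (perimeter 56.00 mm); Taking the first minus the rest: starting from the 22×24.5 cube, the 4×24 cube at (14.5, 7.5) partially overlaps it — only the 68.00 mm² overlap (of its 96.00 mm²) is removed, clipping the outline — boundary = 127.00 mm; the cone at (14, 3.5) (r1=5.5→r2=4) has section circumradius 4.120 here — a regular 16-gon (perimeter = 2·16·4.120·sin(180°/16) = 25.72 mm); Subtracting the remaining from the first: starting from the result so far, the cone at (14, 3.5) partially overlaps it — only the 50.36 mm² overlap (of its 51.97 mm²) is removed, clipping the outline — boundary = 144.10 mm; (whole slice rotated 25° about Z — lengths, areas and connectivity unchanged). So its perimeter = 144.10 mm. Layer 28 (z = 5.6): the cube is present — its section is the full 22×24.5 rectangle (perimeter 93.00 mm); the cube at (14.5, 7.5) (footprint 4×24) is included at this height (perimeter 56.00 mm); Subtracting the remaining from the first: starting from the 22×24.5 cube, the 4×24 cube at (14.5, 7.5) partially overlaps it — only the 68.00 mm² overlap (of its 96.00 mm²) is removed, clipping the outline — boundary = 127.00 mm; the cone at (14, 3.5) is not intersected at this z (z outside [0, 5]); Taking the first minus the rest: none of the subtracted shapes is present at this height, so that combined region is unchanged — boundary = 127.00 mm; (rotated 25° about Z; rotation is an isometry so areas/perimeters/island counts are preserved). So its perimeter = 127.00 mm. Layer 23 is larger (144.10 vs 127.00 mm).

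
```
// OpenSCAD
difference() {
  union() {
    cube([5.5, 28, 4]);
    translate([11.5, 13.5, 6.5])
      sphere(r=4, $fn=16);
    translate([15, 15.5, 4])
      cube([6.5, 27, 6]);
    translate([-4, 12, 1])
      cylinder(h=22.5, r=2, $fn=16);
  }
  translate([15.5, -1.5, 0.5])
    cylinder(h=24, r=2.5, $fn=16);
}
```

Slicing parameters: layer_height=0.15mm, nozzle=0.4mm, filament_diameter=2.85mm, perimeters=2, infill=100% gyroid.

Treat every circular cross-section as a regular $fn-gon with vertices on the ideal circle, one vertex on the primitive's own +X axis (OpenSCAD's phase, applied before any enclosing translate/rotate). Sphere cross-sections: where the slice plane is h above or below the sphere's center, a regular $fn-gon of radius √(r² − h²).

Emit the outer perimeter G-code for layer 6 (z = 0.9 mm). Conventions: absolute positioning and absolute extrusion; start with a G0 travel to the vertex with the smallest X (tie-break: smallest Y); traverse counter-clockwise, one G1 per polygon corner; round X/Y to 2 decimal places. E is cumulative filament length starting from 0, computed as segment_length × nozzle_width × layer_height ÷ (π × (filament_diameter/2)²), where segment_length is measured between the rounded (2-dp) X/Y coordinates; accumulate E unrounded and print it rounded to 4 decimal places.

At z = 0.9 mm: the 5.5×28 cube contributes its full rectangle; the sphere at (11.5, 13.5) is not intersected at this z (|z−center|=5.600 > r=4); the cube at (15, 15.5) does not reach this height (z outside [4, 10]); the cylinder at (-4, 12) does not reach this height (z outside [1, 23.5]); Combining (union): only the 5.5×28 cube is present, so the union is just that shape — 1 connected region; the r=2.5 cylinder at (15.5, -1.5) gives a regular 16-gon of circumradius 2.5 (constant along its height); Subtracting the remaining from the first: starting from the result so far, the r=2.5 cylinder at (15.5, -1.5) misses the remaining region (no effect) — 1 connected region. The outline is a single polygon with 4 vertices. Extrusion per mm of travel: 0.4 × 0.15 / (π × 1.425²) = 0.009405. Accumulating E over each segment gives final E = 0.6302.

G0 X0.00 Y0.00 Z0.90
G1 X5.50 Y0.00 E0.0517
G1 X5.50 Y28.00 E0.3151
G1 X0.00 Y28.00 E0.3668
G1 X0.00 Y0.00 E0.6302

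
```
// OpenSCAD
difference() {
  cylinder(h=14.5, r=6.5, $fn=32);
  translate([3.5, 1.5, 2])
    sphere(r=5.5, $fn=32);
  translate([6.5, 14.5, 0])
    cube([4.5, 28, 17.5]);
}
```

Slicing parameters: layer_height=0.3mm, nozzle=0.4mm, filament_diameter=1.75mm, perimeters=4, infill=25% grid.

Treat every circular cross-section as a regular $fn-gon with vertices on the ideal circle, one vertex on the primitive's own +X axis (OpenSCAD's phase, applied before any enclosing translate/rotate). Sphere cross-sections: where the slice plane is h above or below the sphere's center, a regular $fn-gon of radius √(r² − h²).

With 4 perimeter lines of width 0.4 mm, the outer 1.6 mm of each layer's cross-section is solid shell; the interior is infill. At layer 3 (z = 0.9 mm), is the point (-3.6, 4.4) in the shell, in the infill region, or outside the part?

At z = 0.9 mm: the r=6.5 cylinder gives a regular 32-gon of circumradius 6.5 (constant along its height); the sphere at (3.5, 1.5): section is a regular 32-gon, circumradius = √(r²−h²) = √(5.5²−1.1²) = 5.389; the 4.5×28 cube at (6.5, 14.5) contributes its full rectangle; After the difference (first − rest): starting from the r=6.5 cylinder, the r=5.5 sphere at (3.5, 1.5) partially overlaps it — only the 64.90 mm² overlap (of its 90.65 mm²) is removed, clipping the outline; the 4.5×28 cube at (6.5, 14.5) misses the remaining region (no effect) — 1 connected region. Overall, the cross-section is a single solid region. The nearest boundary edge runs (-4.60, 4.60)→(-3.61, 5.40); distance from the point to it = 0.78 mm. The point is inside the cross-section, 0.78 mm from the nearest boundary — within the 1.6 mm shell band (4 × 0.4).

shell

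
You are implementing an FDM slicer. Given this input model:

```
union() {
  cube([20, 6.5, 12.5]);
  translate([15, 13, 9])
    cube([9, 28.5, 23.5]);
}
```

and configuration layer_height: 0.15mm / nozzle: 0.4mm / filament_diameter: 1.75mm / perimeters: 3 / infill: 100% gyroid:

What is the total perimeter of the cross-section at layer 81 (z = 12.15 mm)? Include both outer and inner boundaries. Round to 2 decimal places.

At z = 12.15 mm: the cube is present — its section is the full 20×6.5 rectangle (perimeter 53.00 mm); the cube at (15, 13) is present — its section is the full 9×28.5 rectangle (perimeter 75.00 mm); Taking the union: the 2 present regions are separate (no shared area or edge), so areas and boundary lengths simply add and each stays a separate island — boundary = 128.00 mm. Overall, the cross-section has 2 separate islands. Total boundary length (outer) = 128.00 mm.

128.00 mm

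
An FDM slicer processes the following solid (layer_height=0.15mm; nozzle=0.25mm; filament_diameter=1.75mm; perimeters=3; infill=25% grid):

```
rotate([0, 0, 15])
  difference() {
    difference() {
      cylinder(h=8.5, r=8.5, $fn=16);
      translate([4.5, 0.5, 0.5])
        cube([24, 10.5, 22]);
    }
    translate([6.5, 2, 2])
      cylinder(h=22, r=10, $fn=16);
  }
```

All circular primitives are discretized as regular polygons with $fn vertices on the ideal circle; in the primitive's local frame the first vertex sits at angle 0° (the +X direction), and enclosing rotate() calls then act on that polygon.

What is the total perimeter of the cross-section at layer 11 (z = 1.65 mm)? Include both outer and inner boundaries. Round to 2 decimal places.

55.54 mm

At z = 1.65 mm: the r=8.5 cylinder gives a regular 16-gon of circumradius 8.5 (constant along its height) (perimeter = 2·16·8.500·sin(180°/16) = 53.06 mm); the cube at (4.5, 0.5) is present — its section is the full 24×10.5 rectangle (perimeter 69.00 mm); Subtracting the remaining from the first: starting from the r=8.5 cylinder, the 24×10.5 cube at (4.5, 0.5) partially overlaps it — only the 17.45 mm² overlap (of its 252.00 mm²) is removed, clipping the outline — boundary = 55.54 mm; the cylinder at (6.5, 2) does not reach this height (z outside [2, 24]); Taking the first minus the rest: none of the subtracted shapes is present at this height, so the result so far is unchanged — boundary = 55.54 mm; (rotated 15° about Z; rotation is an isometry so areas/perimeters/island counts are preserved). Overall, the cross-section is a single solid region. Total boundary length (outer) = 55.54 mm.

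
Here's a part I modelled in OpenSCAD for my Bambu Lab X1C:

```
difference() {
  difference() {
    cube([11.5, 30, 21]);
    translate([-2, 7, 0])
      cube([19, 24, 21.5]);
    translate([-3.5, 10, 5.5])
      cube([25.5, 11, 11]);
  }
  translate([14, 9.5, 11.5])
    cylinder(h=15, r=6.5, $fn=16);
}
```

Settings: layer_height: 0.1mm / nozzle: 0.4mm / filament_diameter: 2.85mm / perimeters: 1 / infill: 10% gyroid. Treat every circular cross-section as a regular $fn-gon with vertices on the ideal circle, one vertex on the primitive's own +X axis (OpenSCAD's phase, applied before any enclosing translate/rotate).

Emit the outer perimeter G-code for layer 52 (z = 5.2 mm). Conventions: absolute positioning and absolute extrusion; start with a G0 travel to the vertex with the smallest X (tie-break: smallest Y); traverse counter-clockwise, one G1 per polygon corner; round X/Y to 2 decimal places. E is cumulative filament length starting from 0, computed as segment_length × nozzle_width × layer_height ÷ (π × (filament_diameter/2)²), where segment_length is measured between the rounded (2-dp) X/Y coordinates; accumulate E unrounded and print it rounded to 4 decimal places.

At z = 5.2 mm: the 11.5×30 cube contributes its full rectangle; the cube at (-2, 7) (footprint 19×24) is included at this height; the cube at (-3.5, 10) does not reach this height (z outside [5.5, 16.5]); Taking the first minus the rest: starting from the 11.5×30 cube, the 19×24 cube at (-2, 7) partially overlaps it — only the 264.50 mm² overlap (of its 456.00 mm²) is removed, clipping the outline — 1 connected region; the cylinder at (14, 9.5) is absent (z outside [11.5, 26.5]); Taking the first minus the rest: none of the subtracted shapes is present at this height, so that combined region is unchanged — 1 connected region. The outline is a single polygon with 4 vertices. Extrusion per mm of travel: 0.4 × 0.1 / (π × 1.425²) = 0.006270. Accumulating E over each segment gives final E = 0.2320.

G0 X0.00 Y0.00 Z5.20
G1 X11.50 Y0.00 E0.0721
G1 X11.50 Y7.00 E0.1160
G1 X0.00 Y7.00 E0.1881
G1 X0.00 Y0.00 E0.2320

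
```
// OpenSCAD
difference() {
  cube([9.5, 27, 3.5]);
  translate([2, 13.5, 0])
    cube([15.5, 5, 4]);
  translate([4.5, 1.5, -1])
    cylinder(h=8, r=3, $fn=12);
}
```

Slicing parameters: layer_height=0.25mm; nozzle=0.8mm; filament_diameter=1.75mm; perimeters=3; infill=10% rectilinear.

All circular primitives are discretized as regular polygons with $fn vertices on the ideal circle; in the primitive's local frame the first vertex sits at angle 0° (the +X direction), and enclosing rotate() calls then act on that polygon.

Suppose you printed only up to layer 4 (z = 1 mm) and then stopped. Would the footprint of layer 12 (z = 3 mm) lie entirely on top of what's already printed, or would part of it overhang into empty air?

Compare the two slices. At z = 1: the cube (footprint 9.5×27) is included at this height (area 256.50 mm²); the cube at (2, 13.5) is present — its section is the full 15.5×5 rectangle (area 77.50 mm²); the r=3 cylinder at (4.5, 1.5) contributes a regular 12-gon of circumradius 3 (area = (12/2)·3.000²·sin(360°/12) = 27.00 mm²); Taking the first minus the rest: starting from the 9.5×27 cube (256.50 mm²), the 15.5×5 cube at (2, 13.5) partially overlaps it — only the 37.50 mm² overlap (of its 77.50 mm²) is removed, clipping the outline; the r=3 cylinder at (4.5, 1.5) partially overlaps it — only the 21.90 mm² overlap (of its 27.00 mm²) is removed, clipping the outline — area = 197.10 mm². At z = 3: the cube is present — its section is the full 9.5×27 rectangle (area 256.50 mm²); the cube at (2, 13.5) is present — its section is the full 15.5×5 rectangle (area 77.50 mm²); the cylinder at (4.5, 1.5): section is a regular 12-gon, circumradius r=3 (area = (12/2)·3.000²·sin(360°/12) = 27.00 mm²); Taking the first minus the rest: starting from the 9.5×27 cube (256.50 mm²), the 15.5×5 cube at (2, 13.5) partially overlaps it — only the 37.50 mm² overlap (of its 77.50 mm²) is removed, clipping the outline; the r=3 cylinder at (4.5, 1.5) partially overlaps it — only the 21.90 mm² overlap (of its 27.00 mm²) is removed, clipping the outline — area = 197.10 mm². Checking containment: the cross-section at z = 3 is a subset of the cross-section at z = 1.

entirely on top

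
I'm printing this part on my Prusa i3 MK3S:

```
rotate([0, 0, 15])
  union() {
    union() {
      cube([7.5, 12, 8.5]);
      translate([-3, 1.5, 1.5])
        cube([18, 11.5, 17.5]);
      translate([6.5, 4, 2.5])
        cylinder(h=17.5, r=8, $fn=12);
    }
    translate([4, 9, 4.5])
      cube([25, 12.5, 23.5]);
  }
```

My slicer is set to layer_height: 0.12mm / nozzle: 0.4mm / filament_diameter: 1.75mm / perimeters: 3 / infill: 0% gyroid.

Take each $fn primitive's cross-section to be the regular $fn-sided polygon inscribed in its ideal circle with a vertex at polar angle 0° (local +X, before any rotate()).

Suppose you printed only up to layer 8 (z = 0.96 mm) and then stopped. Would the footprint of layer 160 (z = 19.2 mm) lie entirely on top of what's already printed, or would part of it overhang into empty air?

Compare the two slices. At z = 0.96: the 7.5×12 cube contributes its full rectangle (area 90.00 mm²); the cube at (-3, 1.5) is not intersected at this z (z outside [1.5, 19]); the cylinder at (6.5, 4) is absent (z outside [2.5, 20]); Combining (union): only the 7.5×12 cube is present, so the union is just that shape — area = 90.00 mm²; the cube at (4, 9) does not reach this height (z outside [4.5, 28]); Merging all regions: only the result so far is present, so the union is just that shape — area = 90.00 mm²; (rotated 15° about Z; rotation is an isometry so areas/perimeters/island counts are preserved). At z = 19.2: the cube does not reach this height (z outside [0, 8.5]); the cube at (-3, 1.5) does not reach this height (z outside [1.5, 19]); the r=8 cylinder at (6.5, 4) contributes a regular 12-gon of circumradius 8 (area = (12/2)·8.000²·sin(360°/12) = 192.00 mm²); Merging all regions: only the r=8 cylinder at (6.5, 4) is present, so the union is just that shape — area = 192.00 mm²; the cube at (4, 9) is present — its section is the full 25×12.5 rectangle (area 312.50 mm²); Combining (union): the regions partially overlap — summed areas 504.50 mm² minus the doubly-counted overlap 18.38 mm² gives 486.12 mm² — area = 486.12 mm²; (rotated 15° about Z; rotation is an isometry so areas/perimeters/island counts are preserved). Checking containment: at z = 19.2 the cross-section extends beyond the z = 0.96 cross-section by about 403.23 mm².

part overhangs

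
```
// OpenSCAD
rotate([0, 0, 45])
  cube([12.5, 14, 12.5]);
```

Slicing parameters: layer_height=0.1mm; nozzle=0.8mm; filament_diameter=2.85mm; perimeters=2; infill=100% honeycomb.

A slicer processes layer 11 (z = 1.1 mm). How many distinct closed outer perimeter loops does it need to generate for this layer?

1

At z = 1.1 mm: the cube is present — its section is the full 12.5×14 rectangle; (rotated 45° about Z; rotation is an isometry so areas/perimeters/island counts are preserved). The result has 1 disconnected region.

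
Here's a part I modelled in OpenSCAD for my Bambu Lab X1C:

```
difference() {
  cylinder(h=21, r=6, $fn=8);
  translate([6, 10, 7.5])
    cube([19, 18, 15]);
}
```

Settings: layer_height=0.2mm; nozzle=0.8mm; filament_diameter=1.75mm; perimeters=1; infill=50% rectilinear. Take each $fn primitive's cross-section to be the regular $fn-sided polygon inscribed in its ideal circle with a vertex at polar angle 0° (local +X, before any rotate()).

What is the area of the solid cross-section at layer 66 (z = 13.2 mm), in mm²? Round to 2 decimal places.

101.82 mm²

At z = 13.2 mm: the r=6 cylinder gives a regular 8-gon of circumradius 6 (constant along its height) (area = (8/2)·6.000²·sin(360°/8) = 101.82 mm²); the cube at (6, 10) (footprint 19×18) is included at this height (area 342.00 mm²); After the difference (first − rest): starting from the r=6 cylinder (101.82 mm²), the 19×18 cube at (6, 10) misses the remaining region (no effect) — area = 101.82 mm². Overall, the cross-section is a single solid region. Net area = 101.82 mm².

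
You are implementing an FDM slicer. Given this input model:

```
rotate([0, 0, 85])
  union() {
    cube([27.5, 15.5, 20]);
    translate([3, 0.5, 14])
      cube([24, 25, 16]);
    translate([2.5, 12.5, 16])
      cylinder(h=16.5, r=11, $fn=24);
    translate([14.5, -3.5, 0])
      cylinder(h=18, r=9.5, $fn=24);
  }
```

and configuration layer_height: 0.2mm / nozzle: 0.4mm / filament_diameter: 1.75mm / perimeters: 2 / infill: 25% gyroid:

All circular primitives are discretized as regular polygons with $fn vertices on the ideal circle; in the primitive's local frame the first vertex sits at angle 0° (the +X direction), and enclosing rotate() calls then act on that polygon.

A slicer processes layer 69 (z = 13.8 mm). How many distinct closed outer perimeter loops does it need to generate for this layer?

1

At z = 13.8 mm: the cube (footprint 27.5×15.5) is included at this height; the cube at (3, 0.5) is absent (z outside [14, 30]); the cylinder at (2.5, 12.5) is not intersected at this z (z outside [16, 32.5]); the cylinder at (14.5, -3.5): section is a regular 24-gon, circumradius r=9.5; Taking the union: the regions partially overlap (shared area 75.57 mm²), so overlapping operands fuse into one piece — 1 connected region; (whole slice rotated 85° about Z — lengths, areas and connectivity unchanged). The result has 1 disconnected region.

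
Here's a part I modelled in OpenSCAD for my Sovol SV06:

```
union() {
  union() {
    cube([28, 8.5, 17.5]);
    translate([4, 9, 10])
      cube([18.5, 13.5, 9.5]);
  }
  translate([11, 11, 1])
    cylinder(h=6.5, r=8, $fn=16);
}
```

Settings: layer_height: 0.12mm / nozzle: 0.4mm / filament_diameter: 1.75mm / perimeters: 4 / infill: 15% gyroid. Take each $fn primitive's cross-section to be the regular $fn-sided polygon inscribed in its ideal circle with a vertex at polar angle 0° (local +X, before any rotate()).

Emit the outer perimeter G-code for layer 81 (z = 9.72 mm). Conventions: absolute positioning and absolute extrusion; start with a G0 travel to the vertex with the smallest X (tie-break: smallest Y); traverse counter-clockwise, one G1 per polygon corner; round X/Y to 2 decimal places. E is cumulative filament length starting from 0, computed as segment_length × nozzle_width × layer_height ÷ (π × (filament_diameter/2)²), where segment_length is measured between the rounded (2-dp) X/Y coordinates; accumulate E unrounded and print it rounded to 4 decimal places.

G0 X0.00 Y0.00 Z9.72
G1 X28.00 Y0.00 E0.5588
G1 X28.00 Y8.50 E0.7284
G1 X0.00 Y8.50 E1.2872
G1 X0.00 Y0.00 E1.4568

At z = 9.72 mm: the cube is present — its section is the full 28×8.5 rectangle; the cube at (4, 9) is not intersected at this z (z outside [10, 19.5]); Taking the union: only the 28×8.5 cube is present, so the union is just that shape — 1 connected region; the cylinder at (11, 11) does not reach this height (z outside [1, 7.5]); Combining (union): only the result so far is present, so the union is just that shape — 1 connected region. The outline is a single polygon with 4 vertices. Extrusion per mm of travel: 0.4 × 0.12 / (π × 0.875²) = 0.019956. Accumulating E over each segment gives final E = 1.4568.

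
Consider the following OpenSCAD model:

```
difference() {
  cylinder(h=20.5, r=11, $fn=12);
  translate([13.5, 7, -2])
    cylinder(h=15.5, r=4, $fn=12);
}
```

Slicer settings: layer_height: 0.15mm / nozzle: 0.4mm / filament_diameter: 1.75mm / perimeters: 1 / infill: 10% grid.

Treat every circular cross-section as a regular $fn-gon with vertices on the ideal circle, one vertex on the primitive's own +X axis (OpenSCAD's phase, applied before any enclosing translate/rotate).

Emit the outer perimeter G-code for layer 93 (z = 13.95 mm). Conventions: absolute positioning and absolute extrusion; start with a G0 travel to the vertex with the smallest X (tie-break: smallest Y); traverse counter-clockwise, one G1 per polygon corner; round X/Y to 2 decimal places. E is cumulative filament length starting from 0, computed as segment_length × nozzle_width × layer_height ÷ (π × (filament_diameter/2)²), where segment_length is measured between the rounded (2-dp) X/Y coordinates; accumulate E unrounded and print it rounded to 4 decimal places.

At z = 13.95 mm: the r=11 cylinder gives a regular 12-gon of circumradius 11 (constant along its height); the cylinder at (13.5, 7) is not intersected at this z (z outside [-2, 13.5]); Subtracting the remaining from the first: none of the subtracted shapes is present at this height, so the r=11 cylinder is unchanged — 1 connected region. The outline is a single polygon with 12 vertices. Extrusion per mm of travel: 0.4 × 0.15 / (π × 0.875²) = 0.024945. Accumulating E over each segment gives final E = 1.7048.

G0 X-11.00 Y0.00 Z13.95
G1 X-9.53 Y-5.50 E0.1420
G1 X-5.50 Y-9.53 E0.2842
G1 X0.00 Y-11.00 E0.4262
G1 X5.50 Y-9.53 E0.5682
G1 X9.53 Y-5.50 E0.7104
G1 X11.00 Y0.00 E0.8524
G1 X9.53 Y5.50 E0.9944
G1 X5.50 Y9.53 E1.1366
G1 X0.00 Y11.00 E1.2786
G1 X-5.50 Y9.53 E1.4206
G1 X-9.53 Y5.50 E1.5628
G1 X-11.00 Y0.00 E1.7048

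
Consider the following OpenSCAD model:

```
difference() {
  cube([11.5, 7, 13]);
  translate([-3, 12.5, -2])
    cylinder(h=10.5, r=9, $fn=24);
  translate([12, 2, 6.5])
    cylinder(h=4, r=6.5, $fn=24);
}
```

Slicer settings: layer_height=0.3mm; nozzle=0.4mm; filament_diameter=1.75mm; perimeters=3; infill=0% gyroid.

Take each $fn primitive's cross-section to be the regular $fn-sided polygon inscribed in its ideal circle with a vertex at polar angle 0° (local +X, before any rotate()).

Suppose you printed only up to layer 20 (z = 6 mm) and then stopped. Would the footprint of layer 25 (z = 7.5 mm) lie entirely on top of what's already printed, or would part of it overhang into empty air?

entirely on top

Compare the two slices. At z = 6: the 11.5×7 cube contributes its full rectangle (area 80.50 mm²); the cylinder at (-3, 12.5): section is a regular 24-gon, circumradius r=9 (area = (24/2)·9.000²·sin(360°/24) = 251.57 mm²); the cylinder at (12, 2) is not intersected at this z (z outside [6.5, 10.5]); After the difference (first − rest): starting from the 11.5×7 cube (80.50 mm²), the r=9 cylinder at (-3, 12.5) partially overlaps it — only the 7.14 mm² overlap (of its 251.57 mm²) is removed, clipping the outline — area = 73.36 mm². At z = 7.5: the cube (footprint 11.5×7) is included at this height (area 80.50 mm²); the cylinder at (-3, 12.5): section is a regular 24-gon, circumradius r=9 (area = (24/2)·9.000²·sin(360°/24) = 251.57 mm²); the r=6.5 cylinder at (12, 2) gives a regular 24-gon of circumradius 6.5 (constant along its height) (area = (24/2)·6.500²·sin(360°/24) = 131.22 mm²); Taking the first minus the rest: starting from the 11.5×7 cube (80.50 mm²), the r=9 cylinder at (-3, 12.5) partially overlaps it — only the 7.14 mm² overlap (of its 251.57 mm²) is removed, clipping the outline; the r=6.5 cylinder at (12, 2) partially overlaps it — only the 37.94 mm² overlap (of its 131.22 mm²) is removed, clipping the outline — area = 35.43 mm². Checking containment: the cross-section at z = 7.5 is a subset of the cross-section at z = 6.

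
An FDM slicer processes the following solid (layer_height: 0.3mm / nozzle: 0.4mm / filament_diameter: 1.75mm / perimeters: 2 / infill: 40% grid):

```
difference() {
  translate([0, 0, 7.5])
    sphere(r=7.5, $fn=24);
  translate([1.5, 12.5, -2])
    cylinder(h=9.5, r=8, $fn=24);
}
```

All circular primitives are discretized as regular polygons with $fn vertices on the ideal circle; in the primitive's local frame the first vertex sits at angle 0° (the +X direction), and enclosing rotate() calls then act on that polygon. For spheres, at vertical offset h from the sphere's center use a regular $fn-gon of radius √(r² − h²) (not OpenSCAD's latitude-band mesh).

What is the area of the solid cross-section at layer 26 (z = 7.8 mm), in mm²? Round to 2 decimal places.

174.42 mm²

At z = 7.8 mm: the r=7.5 sphere slices to a regular 24-gon of circumradius 7.494 (√(r²−h²) with h=0.3 from center) (area = (24/2)·7.494²·sin(360°/24) = 174.42 mm²); the cylinder at (1.5, 12.5) is not intersected at this z (z outside [-2, 7.5]); After the difference (first − rest): none of the subtracted shapes is present at this height, so the r=7.5 sphere is unchanged — area = 174.42 mm². Overall, the cross-section is a single solid region. Net area = 174.42 mm².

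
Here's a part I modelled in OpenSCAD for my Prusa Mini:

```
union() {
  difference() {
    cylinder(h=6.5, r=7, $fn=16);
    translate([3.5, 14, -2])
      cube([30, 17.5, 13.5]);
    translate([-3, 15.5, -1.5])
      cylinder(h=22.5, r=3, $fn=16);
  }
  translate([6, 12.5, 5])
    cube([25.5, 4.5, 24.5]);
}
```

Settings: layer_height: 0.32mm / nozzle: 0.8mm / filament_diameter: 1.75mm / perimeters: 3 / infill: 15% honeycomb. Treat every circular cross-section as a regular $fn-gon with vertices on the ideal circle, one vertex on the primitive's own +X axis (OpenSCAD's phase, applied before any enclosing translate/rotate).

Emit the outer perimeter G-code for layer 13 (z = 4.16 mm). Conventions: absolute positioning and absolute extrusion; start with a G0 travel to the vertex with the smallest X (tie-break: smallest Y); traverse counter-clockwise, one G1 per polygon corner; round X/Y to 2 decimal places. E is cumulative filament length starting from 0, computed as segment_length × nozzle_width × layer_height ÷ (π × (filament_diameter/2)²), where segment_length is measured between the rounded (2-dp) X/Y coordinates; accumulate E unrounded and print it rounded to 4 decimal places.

At z = 4.16 mm: the r=7 cylinder contributes a regular 16-gon of circumradius 7; the cube at (3.5, 14) is present — its section is the full 30×17.5 rectangle; the r=3 cylinder at (-3, 15.5) gives a regular 16-gon of circumradius 3 (constant along its height); Subtracting the remaining from the first: starting from the r=7 cylinder, the 30×17.5 cube at (3.5, 14) misses the remaining region (no effect); the r=3 cylinder at (-3, 15.5) misses the remaining region (no effect) — 1 connected region; the cube at (6, 12.5) is absent (z outside [5, 29.5]); Merging all regions: only that combined region is present, so the union is just that shape — 1 connected region. The outline is a single polygon with 16 vertices. Extrusion per mm of travel: 0.8 × 0.32 / (π × 0.875²) = 0.106432. Accumulating E over each segment gives final E = 4.6522.

G0 X-7.00 Y0.00 Z4.16
G1 X-6.47 Y-2.68 E0.2908
G1 X-4.95 Y-4.95 E0.5815
G1 X-2.68 Y-6.47 E0.8723
G1 X0.00 Y-7.00 E1.1631
G1 X2.68 Y-6.47 E1.4538
G1 X4.95 Y-4.95 E1.7446
G1 X6.47 Y-2.68 E2.0353
G1 X7.00 Y0.00 E2.3261
G1 X6.47 Y2.68 E2.6169
G1 X4.95 Y4.95 E2.9076
G1 X2.68 Y6.47 E3.1984
G1 X0.00 Y7.00 E3.4892
G1 X-2.68 Y6.47 E3.7799
G1 X-4.95 Y4.95 E4.0707
G1 X-6.47 Y2.68 E4.3614
G1 X-7.00 Y0.00 E4.6522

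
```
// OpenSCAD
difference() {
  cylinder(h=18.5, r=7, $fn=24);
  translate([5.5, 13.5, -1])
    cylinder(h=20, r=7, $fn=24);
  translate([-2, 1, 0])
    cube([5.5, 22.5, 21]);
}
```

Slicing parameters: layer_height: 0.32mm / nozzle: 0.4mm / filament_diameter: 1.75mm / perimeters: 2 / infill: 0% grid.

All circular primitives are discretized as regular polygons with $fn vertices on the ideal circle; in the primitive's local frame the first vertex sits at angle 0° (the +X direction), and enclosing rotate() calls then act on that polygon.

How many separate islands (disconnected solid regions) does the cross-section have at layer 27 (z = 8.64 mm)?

1

At z = 8.64 mm: the cylinder: section is a regular 24-gon, circumradius r=7; the r=7 cylinder at (5.5, 13.5) contributes a regular 24-gon of circumradius 7; the cube at (-2, 1) (footprint 5.5×22.5) is included at this height; After the difference (first − rest): starting from the r=7 cylinder, the r=7 cylinder at (5.5, 13.5) misses the remaining region (no effect); the 5.5×22.5 cube at (-2, 1) partially overlaps it — only the 31.52 mm² overlap (of its 123.75 mm²) is removed, clipping the outline — 1 connected region. Overall, the cross-section is a single solid region. Island count = 1.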